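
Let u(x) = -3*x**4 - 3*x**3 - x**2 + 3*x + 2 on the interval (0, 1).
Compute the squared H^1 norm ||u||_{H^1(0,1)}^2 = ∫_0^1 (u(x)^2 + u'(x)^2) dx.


||u||_{H^1}^2 = 1805/28

The H^1 norm (squared) on an interval (0, L) is
  ||u||_{H^1}^2 = ∫_0^L u(x)^2 dx + ∫_0^L u'(x)^2 dx.
Compute u'(x) = -12*x**3 - 9*x**2 - 2*x + 3.
Then u(x)^2 = 9*x**8 + 18*x**7 + 15*x**6 - 12*x**5 - 29*x**4 - 18*x**3 + 5*x**2 + 12*x + 4 and u'(x)^2 = 144*x**6 + 216*x**5 + 129*x**4 - 36*x**3 - 50*x**2 - 12*x + 9.
Integrate each monomial from 0 to 1 using ∫_0^1 c·x^n dx = c·1^(n+1)/(n+1):
  ∫_0^1 u(x)^2 dx = ∫_0^1 (9*x^8 + 18*x^7 + 15*x^6 - 12*x^5 - 29*x^4 - 18*x^3 + 5*x^2 + 12*x + 4) dx. Term by term:
    ∫_0^1 9*x^8 dx = 1;  ∫_0^1 18*x^7 dx = 9/4;  ∫_0^1 15*x^6 dx = 15/7;
    ∫_0^1 -12*x^5 dx = -2;  ∫_0^1 -29*x^4 dx = -29/5;  ∫_0^1 -18*x^3 dx = -9/2;
    ∫_0^1 5*x^2 dx = 5/3;  ∫_0^1 12*x dx = 6;  ∫_0^1 4 dx = 4.
  Sum: 1 + 9/4 + 15/7 − 2 − 29/5 − 9/2 + 5/3 + 6 + 4 = 1999/420.
  ∫_0^1 u'(x)^2 dx = ∫_0^1 (144*x^6 + 216*x^5 + 129*x^4 - 36*x^3 - 50*x^2 - 12*x + 9) dx. Term by term:
    ∫_0^1 144*x^6 dx = 144/7;  ∫_0^1 216*x^5 dx = 36;  ∫_0^1 129*x^4 dx = 129/5;
    ∫_0^1 -36*x^3 dx = -9;  ∫_0^1 -50*x^2 dx = -50/3;  ∫_0^1 -12*x dx = -6;
    ∫_0^1 9 dx = 9.
  Sum: 144/7 + 36 + 129/5 − 9 − 50/3 − 6 + 9 = 6269/105.
Adding: ||u||_{H^1}^2 = 1999/420 + 6269/105 = 1805/28.


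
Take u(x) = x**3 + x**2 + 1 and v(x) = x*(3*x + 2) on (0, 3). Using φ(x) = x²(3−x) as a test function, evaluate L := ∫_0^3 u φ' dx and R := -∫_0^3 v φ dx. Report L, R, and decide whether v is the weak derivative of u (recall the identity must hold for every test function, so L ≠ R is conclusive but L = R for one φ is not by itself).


LHS = -486/5, RHS = -486/5. Yes, v = u' weakly.

u(x) = x**3 + x**2 + 1, classical derivative u'(x) = 3*x**2 + 2*x.
φ(x) = x²(3−x), so φ'(x) = 3*x*(2 - x).
Note φ(0) = φ(3) = 0, so the boundary term u·φ vanishes.
LHS = ∫_0^3 u(x) φ'(x) dx = ∫_0^3 (-3*x^5 + 3*x^4 + 6*x^3 - 3*x^2 + 6*x) dx. Term by term:
  ∫_0^3 -3*x^5 dx = -729/2;  ∫_0^3 3*x^4 dx = 729/5;  ∫_0^3 6*x^3 dx = 243/2;
  ∫_0^3 -3*x^2 dx = -27;  ∫_0^3 6*x dx = 27.
Sum: -729/2 + 729/5 + 243/2 − 27 + 27 = -486/5.
So LHS = -486/5.
∫_0^3 v(x) φ(x) dx = ∫_0^3 (-3*x^5 + 7*x^4 + 6*x^3) dx. Term by term:
  ∫_0^3 -3*x^5 dx = -729/2;  ∫_0^3 7*x^4 dx = 1701/5;  ∫_0^3 6*x^3 dx = 243/2.
Sum: -729/2 + 1701/5 + 243/2 = 486/5.
So RHS = -∫_0^3 v(x) φ(x) dx = -486/5.
LHS = RHS, so the identity holds for this test φ.
Moreover u is smooth here and v(x) = u'(x) = 3*x**2 + 2*x pointwise, so the identity holds for every test function. Hence v is the weak derivative of u.


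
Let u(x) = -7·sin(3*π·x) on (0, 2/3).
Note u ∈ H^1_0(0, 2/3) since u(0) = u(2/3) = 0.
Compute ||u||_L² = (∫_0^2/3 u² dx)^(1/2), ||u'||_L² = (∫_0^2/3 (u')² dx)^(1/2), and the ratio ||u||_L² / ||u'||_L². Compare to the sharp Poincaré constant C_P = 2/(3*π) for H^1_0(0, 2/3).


||u||_L² / ||u'||_L² = 1/(3*π) < C_P = 2/(3*π).

u(x) = -7·sin(3*π·x), so u'(x) = -21*π*cos(3*π*x).
Writing u(x) = A·sin(kπx/L) with A = -7 and k = 2, use ∫_0^L sin²(kπx/L) dx = L/2 and ∫_0^L cos²(kπx/L) dx = L/2.
u² = 49·sin²(3*π·x) and (u')² = 441*π^2·cos²(3*π·x), and each of sin², cos² integrates to L/2 = 1/3 over (0, 2/3).
∫_0^2/3 u² dx = 49/3, so ||u||_L² = 7*sqrt(3)/3.
∫_0^2/3 (u')² dx = 147*π^2, so ||u'||_L² = 7*sqrt(3)*π.
Ratio ||u||_L² / ||u'||_L² = 1/(3*π).
Sharp Poincaré constant on H^1_0(0, 2/3) is C_P = L/π = 2/(3*π), achieved by sin(3*π/2·x).
This is the k = 2 harmonic; the ratio L/(kπ) is strictly less than C_P = L/π, consistent with the sharp inequality ||u||_L² ≤ C_P ||u'||_L².


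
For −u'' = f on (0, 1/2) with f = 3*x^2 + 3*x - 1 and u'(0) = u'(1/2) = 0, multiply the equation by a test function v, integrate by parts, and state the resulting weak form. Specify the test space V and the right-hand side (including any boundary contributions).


V = H^1(0, 1/2) (no boundary constraint on v; u is determined up to an additive constant); weak form: ∫_0^1/2 u'v' dx = ∫_0^1/2 (3*x^2 + 3*x - 1) v dx for all v ∈ V.

Multiply both sides by a test function v and integrate from 0 to 1/2:
  ∫_0^1/2 −u''(x) v(x) dx = ∫_0^1/2 f(x) v(x) dx.
Integrate the LHS by parts once:
  ∫_0^1/2 −u'' v dx = −[u'(x) v(x)]_0^1/2 + ∫_0^1/2 u'(x) v'(x) dx.
Thus ∫_0^1/2 u'(x) v'(x) dx = ∫_0^1/2 f(x) v(x) dx + [u'(x) v(x)]_0^1/2.
Choose V so that boundary terms are either known or forced to vanish.
u has homogeneous Neumann: u'(0) = u'(1/2) = 0. So [u' v]_0^1/2 = 0·v(1/2) − 0·v(0) = 0 for any v; take V = H^1(0, 1/2).
Weak formulation: find u (satisfying any essential BC) such that ∫_0^1/2 u'(x) v'(x) dx = ∫_0^1/2 f v dx for all v ∈ V (homogeneous Neumann, so boundary terms vanish).
Substituting f(x) = 3*x^2 + 3*x - 1, the right-hand side is ∫_0^1/2 (3*x^2 + 3*x - 1) v dx.
Compatibility check (pure Neumann): taking v ≡ 1 ∈ V gives 0 = ∫_0^1/2 f dx + (0) − (0), i.e. ∫_0^1/2 f dx must equal u'(0) − u'(1/2) = 0. Indeed ∫_0^1/2 (3*x^2 + 3*x - 1) dx = 0, so the data are compatible. The solution is then unique only up to an additive constant (fix it e.g. by requiring ∫_0^1/2 u dx = 0).


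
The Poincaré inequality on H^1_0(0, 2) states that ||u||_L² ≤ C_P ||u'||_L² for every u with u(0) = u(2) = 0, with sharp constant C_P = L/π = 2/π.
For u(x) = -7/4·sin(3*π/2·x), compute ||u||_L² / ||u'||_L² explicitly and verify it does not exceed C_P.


||u||_L² / ||u'||_L² = 2/(3*π) < C_P = 2/π.

u(x) = -7/4·sin(3*π/2·x), so u'(x) = -21*π*cos(3*π*x/2)/8.
Writing u(x) = A·sin(kπx/L) with A = -7/4 and k = 3, use ∫_0^L sin²(kπx/L) dx = L/2 and ∫_0^L cos²(kπx/L) dx = L/2.
u² = 49/16·sin²(3*π/2·x) and (u')² = 441*π^2/64·cos²(3*π/2·x), and each of sin², cos² integrates to L/2 = 1 over (0, 2).
∫_0^2 u² dx = 49/16, so ||u||_L² = 7/4.
∫_0^2 (u')² dx = 441*π^2/64, so ||u'||_L² = 21*π/8.
Ratio ||u||_L² / ||u'||_L² = 2/(3*π).
Sharp Poincaré constant on H^1_0(0, 2) is C_P = L/π = 2/π, achieved by sin(π/2·x).
This is the k = 3 harmonic; the ratio L/(kπ) is strictly less than C_P = L/π, consistent with the sharp inequality ||u||_L² ≤ C_P ||u'||_L².


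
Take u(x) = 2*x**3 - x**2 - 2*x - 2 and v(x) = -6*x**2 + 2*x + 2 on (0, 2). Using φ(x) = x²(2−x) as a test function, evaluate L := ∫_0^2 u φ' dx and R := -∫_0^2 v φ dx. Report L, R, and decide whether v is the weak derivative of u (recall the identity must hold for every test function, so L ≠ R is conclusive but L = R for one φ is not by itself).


LHS = -104/15, RHS = 104/15. No, v is not the weak derivative of u.

u(x) = 2*x**3 - x**2 - 2*x - 2, classical derivative u'(x) = 6*x**2 - 2*x - 2.
φ(x) = x²(2−x), so φ'(x) = x*(4 - 3*x).
Note φ(0) = φ(2) = 0, so the boundary term u·φ vanishes.
LHS = ∫_0^2 u(x) φ'(x) dx = ∫_0^2 (-6*x^5 + 11*x^4 + 2*x^3 - 2*x^2 - 8*x) dx. Term by term:
  ∫_0^2 -6*x^5 dx = -64;  ∫_0^2 11*x^4 dx = 352/5;  ∫_0^2 2*x^3 dx = 8;
  ∫_0^2 -2*x^2 dx = -16/3;  ∫_0^2 -8*x dx = -16.
Sum: -64 + 352/5 + 8 − 16/3 − 16 = -104/15.
So LHS = -104/15.
∫_0^2 v(x) φ(x) dx = ∫_0^2 (6*x^5 - 14*x^4 + 2*x^3 + 4*x^2) dx. Term by term:
  ∫_0^2 6*x^5 dx = 64;  ∫_0^2 -14*x^4 dx = -448/5;  ∫_0^2 2*x^3 dx = 8;
  ∫_0^2 4*x^2 dx = 32/3.
Sum: 64 − 448/5 + 8 + 32/3 = -104/15.
So RHS = -∫_0^2 v(x) φ(x) dx = 104/15.
LHS − RHS = -208/15 ≠ 0, so the identity fails.
(For a valid weak derivative the identity must hold for EVERY test function, in particular this one. The failure shows v is NOT the weak derivative of u.)
Correct weak derivative would be u'(x) = 6*x**2 - 2*x - 2.


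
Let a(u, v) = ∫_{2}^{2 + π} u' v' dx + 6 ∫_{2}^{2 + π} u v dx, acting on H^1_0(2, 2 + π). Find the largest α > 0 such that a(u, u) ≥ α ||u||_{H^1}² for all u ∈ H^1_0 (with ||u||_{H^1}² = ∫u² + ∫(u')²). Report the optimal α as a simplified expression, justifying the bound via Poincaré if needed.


α = 1

Coercivity of a(·,·) on H^1_0(2, 2 + π) means a(u, u) ≥ α ||u||_{H^1}² for every u ∈ H^1_0.
The interval has length L = π, and Poincaré/coercivity depend only on L. Here a(u, u) = ∫(u')² + (6)·∫u².
Here c = 6 ≥ 1, so a(u,u) = ∫(u')² + c∫u² ≥ ∫(u')² + ∫u² = ||u||_{H^1}², i.e. α = 1 works. No larger α is possible: a(u,u) ≥ α||u||_{H^1}² means (1−α)∫(u')² ≥ (α−c)∫u², and for the modes u_n = sin(nπ(x−x₀)/L) (x₀ the left endpoint) one has ∫u_n²/∫(u_n')² = (L/(nπ))² → 0, so a(u_n,u_n)/||u_n||_{H^1}² → 1. Hence the optimal constant is α = 1.
Therefore α = 1.


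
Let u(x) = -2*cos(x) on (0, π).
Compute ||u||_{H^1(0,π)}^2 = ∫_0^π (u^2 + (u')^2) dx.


||u||_{H^1(0,π)}^2 = 4*π

u'(x) = 2*sin(x).
Expand u² and (u')² and integrate term by term on (0, π), using: for integers n ≥ 1, ∫_0^π sin²(nx) dx = ∫_0^π cos²(nx) dx = π/2; for n ≠ n', ∫_0^π sin(nx)sin(n'x) dx = ∫_0^π cos(nx)cos(n'x) dx = 0; and by product-to-sum, ∫_0^π sin(nx)cos(n'x) dx = ½∫_0^π [sin((n+n')x) + sin((n−n')x)] dx, which is 0 when n+n' is even and 2n/(n²−n'²) when n+n' is odd (it need not vanish on (0, π)).
  u² squared terms: (-2)²·∫cos(x)² dx = 4·π/2 = 2*π.
  So ∫_0^π u² dx = 2*π.
  (u')² squared terms: (2)²·∫sin(x)² dx = 4·π/2 = 2*π.
  So ∫_0^π (u')² dx = 2*π.
||u||_{H^1}^2 = (2*π) + (2*π) = 4*π.


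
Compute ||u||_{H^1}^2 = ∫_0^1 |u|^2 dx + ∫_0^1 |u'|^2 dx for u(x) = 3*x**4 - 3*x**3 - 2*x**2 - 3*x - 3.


||u||_{H^1}^2 = 23741/420

The H^1 norm (squared) on an interval (0, L) is
  ||u||_{H^1}^2 = ∫_0^L u(x)^2 dx + ∫_0^L u'(x)^2 dx.
Compute u'(x) = 12*x**3 - 9*x**2 - 4*x - 3.
Then u(x)^2 = 9*x**8 - 18*x**7 - 3*x**6 - 6*x**5 + 4*x**4 + 30*x**3 + 21*x**2 + 18*x + 9 and u'(x)^2 = 144*x**6 - 216*x**5 - 15*x**4 + 70*x**2 + 24*x + 9.
Integrate each monomial from 0 to 1 using ∫_0^1 c·x^n dx = c·1^(n+1)/(n+1):
  ∫_0^1 u(x)^2 dx = ∫_0^1 (9*x^8 - 18*x^7 - 3*x^6 - 6*x^5 + 4*x^4 + 30*x^3 + 21*x^2 + 18*x + 9) dx. Term by term:
    ∫_0^1 9*x^8 dx = 1;  ∫_0^1 -18*x^7 dx = -9/4;  ∫_0^1 -3*x^6 dx = -3/7;
    ∫_0^1 -6*x^5 dx = -1;  ∫_0^1 4*x^4 dx = 4/5;  ∫_0^1 30*x^3 dx = 15/2;
    ∫_0^1 21*x^2 dx = 7;  ∫_0^1 18*x dx = 9;  ∫_0^1 9 dx = 9.
  Sum: 1 − 9/4 − 3/7 − 1 + 4/5 + 15/2 + 7 + 9 + 9 = 4287/140.
  ∫_0^1 u'(x)^2 dx = ∫_0^1 (144*x^6 - 216*x^5 - 15*x^4 + 70*x^2 + 24*x + 9) dx. Term by term:
    ∫_0^1 144*x^6 dx = 144/7;  ∫_0^1 -216*x^5 dx = -36;  ∫_0^1 -15*x^4 dx = -3;
    ∫_0^1 70*x^2 dx = 70/3;  ∫_0^1 24*x dx = 12;  ∫_0^1 9 dx = 9.
  Sum: 144/7 − 36 − 3 + 70/3 + 12 + 9 = 544/21.
Adding: ||u||_{H^1}^2 = 4287/140 + 544/21 = 23741/420.


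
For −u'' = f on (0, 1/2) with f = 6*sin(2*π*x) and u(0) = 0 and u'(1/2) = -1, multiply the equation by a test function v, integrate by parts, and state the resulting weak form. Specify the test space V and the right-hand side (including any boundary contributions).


V = {v ∈ H^1(0, 1/2) : v(0) = 0} (test functions vanish at x = 0 where u is specified); weak form: ∫_0^1/2 u'v' dx = ∫_0^1/2 (6*sin(2*π*x)) v dx − v(1/2) for all v ∈ V.

Multiply both sides by a test function v and integrate from 0 to 1/2:
  ∫_0^1/2 −u''(x) v(x) dx = ∫_0^1/2 f(x) v(x) dx.
Integrate the LHS by parts once:
  ∫_0^1/2 −u'' v dx = −[u'(x) v(x)]_0^1/2 + ∫_0^1/2 u'(x) v'(x) dx.
Thus ∫_0^1/2 u'(x) v'(x) dx = ∫_0^1/2 f(x) v(x) dx + [u'(x) v(x)]_0^1/2.
Choose V so that boundary terms are either known or forced to vanish.
Mixed BC: u(0) = 0 (Dirichlet) and u'(1/2) = -1 (Neumann). Define V = {v ∈ H^1(0, 1/2) : v(0) = 0}. Then [u' v]_0^1/2 = u'(1/2)·v(1/2) − u'(0)·0 = − v(1/2).
Weak formulation: find u (satisfying any essential BC) such that ∫_0^1/2 u'(x) v'(x) dx = ∫_0^1/2 f v dx − v(1/2) for all v ∈ V (Dirichlet at 0 absorbed into V; Neumann datum at x = 1/2 contributes the boundary term).
Substituting f(x) = 6*sin(2*π*x), the right-hand side is ∫_0^1/2 (6*sin(2*π*x)) v dx − v(1/2).


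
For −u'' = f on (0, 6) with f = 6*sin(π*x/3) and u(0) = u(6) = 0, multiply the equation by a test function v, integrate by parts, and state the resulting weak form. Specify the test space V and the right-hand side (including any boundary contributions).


V = H^1_0(0, 6) (so v(0) = v(6) = 0); weak form: ∫_0^6 u'v' dx = ∫_0^6 (6*sin(π*x/3)) v dx for all v ∈ V.

Multiply both sides by a test function v and integrate from 0 to 6:
  ∫_0^6 −u''(x) v(x) dx = ∫_0^6 f(x) v(x) dx.
Integrate the LHS by parts once:
  ∫_0^6 −u'' v dx = −[u'(x) v(x)]_0^6 + ∫_0^6 u'(x) v'(x) dx.
Thus ∫_0^6 u'(x) v'(x) dx = ∫_0^6 f(x) v(x) dx + [u'(x) v(x)]_0^6.
Choose V so that boundary terms are either known or forced to vanish.
u is Dirichlet: u(0) = u(6) = 0. Let V = H^1_0(0, 6); then v(0) = v(6) = 0, and [u' v]_0^6 = 0.
Weak formulation: find u (satisfying any essential BC) such that ∫_0^6 u'(x) v'(x) dx = ∫_0^6 f v dx for all v ∈ V.
Substituting f(x) = 6*sin(π*x/3), the right-hand side is ∫_0^6 (6*sin(π*x/3)) v dx.


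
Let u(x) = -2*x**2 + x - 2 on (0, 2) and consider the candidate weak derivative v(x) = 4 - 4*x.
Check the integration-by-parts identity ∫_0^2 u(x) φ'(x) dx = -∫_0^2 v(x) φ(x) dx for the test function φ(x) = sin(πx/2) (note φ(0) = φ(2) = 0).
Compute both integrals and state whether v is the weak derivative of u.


LHS = 12/π, RHS = 0. No, v is not the weak derivative of u.

u(x) = -2*x**2 + x - 2, classical derivative u'(x) = 1 - 4*x.
φ(x) = sin(πx/2), so φ'(x) = π*cos(π*x/2)/2.
Note φ(0) = φ(2) = 0, so the boundary term u·φ vanishes.
LHS = ∫_0^2 u(x) φ'(x) dx = ∫_0^2 (-π*x^2*cos(π*x/2) + π*x*cos(π*x/2)/2 - π*cos(π*x/2)) dx. Term by term:
  ∫_0^2 -π*cos(π*x/2) dx = 0;  ∫_0^2 π*x*cos(π*x/2)/2 dx = -4/π;  ∫_0^2 -π*x^2*cos(π*x/2) dx = 16/π.
Sum: 0 − 4/π + 16/π = 12/π.
So LHS = 12/π.
∫_0^2 v(x) φ(x) dx = ∫_0^2 (-4*x*sin(π*x/2) + 4*sin(π*x/2)) dx. Term by term:
  ∫_0^2 4*sin(π*x/2) dx = 16/π;  ∫_0^2 -4*x*sin(π*x/2) dx = -16/π.
Sum: 16/π − 16/π = 0.
So RHS = -∫_0^2 v(x) φ(x) dx = 0.
LHS − RHS = 12/π ≠ 0, so the identity fails.
(For a valid weak derivative the identity must hold for EVERY test function, in particular this one. The failure shows v is NOT the weak derivative of u.)
Correct weak derivative would be u'(x) = 1 - 4*x.


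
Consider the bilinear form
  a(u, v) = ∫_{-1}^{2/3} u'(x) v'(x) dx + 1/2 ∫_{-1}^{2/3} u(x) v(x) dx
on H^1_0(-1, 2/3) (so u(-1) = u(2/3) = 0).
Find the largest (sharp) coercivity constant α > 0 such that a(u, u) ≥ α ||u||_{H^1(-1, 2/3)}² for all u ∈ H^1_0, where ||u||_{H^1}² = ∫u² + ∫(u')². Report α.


α = (25 + 18*π^2)/(2*(25 + 9*π^2))

Coercivity of a(·,·) on H^1_0(-1, 2/3) means a(u, u) ≥ α ||u||_{H^1}² for every u ∈ H^1_0.
The interval has length L = 5/3, and Poincaré/coercivity depend only on L. Here a(u, u) = ∫(u')² + (1/2)·∫u².
Here 0 < c = 1/2 < 1. The condition a(u,u) ≥ α||u||_{H^1}² reads (1−α)∫(u')² ≥ (α−c)∫u². Any admissible α is ≤ 1 (rapidly oscillating u have ∫u²/∫(u')² → 0), and α = 1 would force 0 ≥ (1−c)∫u², impossible since c < 1; so 1−α > 0. By the sharp Poincaré inequality on H^1_0 of an interval of length L, ∫(u')² ≥ (π/L)²∫u² with equality for the first sine mode sin(π(x−x₀)/L) (x₀ the left endpoint), so the inequality holds for all u iff (1−α)(π/L)² ≥ α − c, i.e. α ≤ ((π/L)² + c)/((π/L)² + 1) = (1 + c(L/π)²)/(1 + (L/π)²). With (π/L)² = 9*π^2/25 and c = 1/2, the largest admissible constant is α = ((π/L)² + c)/((π/L)² + 1).
Simplifying, α = (25 + 18*π^2)/(2*(25 + 9*π^2)).


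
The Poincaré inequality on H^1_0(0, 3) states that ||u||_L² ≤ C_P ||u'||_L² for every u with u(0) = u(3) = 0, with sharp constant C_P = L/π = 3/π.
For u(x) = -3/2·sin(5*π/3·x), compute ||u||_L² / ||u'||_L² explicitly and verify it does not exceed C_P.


||u||_L² / ||u'||_L² = 3/(5*π) < C_P = 3/π.

u(x) = -3/2·sin(5*π/3·x), so u'(x) = -5*π*cos(5*π*x/3)/2.
Writing u(x) = A·sin(kπx/L) with A = -3/2 and k = 5, use ∫_0^L sin²(kπx/L) dx = L/2 and ∫_0^L cos²(kπx/L) dx = L/2.
u² = 9/4·sin²(5*π/3·x) and (u')² = 25*π^2/4·cos²(5*π/3·x), and each of sin², cos² integrates to L/2 = 3/2 over (0, 3).
∫_0^3 u² dx = 27/8, so ||u||_L² = 3*sqrt(6)/4.
∫_0^3 (u')² dx = 75*π^2/8, so ||u'||_L² = 5*sqrt(6)*π/4.
Ratio ||u||_L² / ||u'||_L² = 3/(5*π).
Sharp Poincaré constant on H^1_0(0, 3) is C_P = L/π = 3/π, achieved by sin(π/3·x).
This is the k = 5 harmonic; the ratio L/(kπ) is strictly less than C_P = L/π, consistent with the sharp inequality ||u||_L² ≤ C_P ||u'||_L².


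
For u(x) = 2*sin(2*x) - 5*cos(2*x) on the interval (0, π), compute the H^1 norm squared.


||u||_{H^1(0,π)}^2 = 145*π/2

u'(x) = 10*sin(2*x) + 4*cos(2*x).
Expand u² and (u')² and integrate term by term on (0, π), using: for integers n ≥ 1, ∫_0^π sin²(nx) dx = ∫_0^π cos²(nx) dx = π/2; for n ≠ n', ∫_0^π sin(nx)sin(n'x) dx = ∫_0^π cos(nx)cos(n'x) dx = 0; and by product-to-sum, ∫_0^π sin(nx)cos(n'x) dx = ½∫_0^π [sin((n+n')x) + sin((n−n')x)] dx, which is 0 when n+n' is even and 2n/(n²−n'²) when n+n' is odd (it need not vanish on (0, π)).
  u² squared terms: (-5)²·∫cos(2x)² dx = 25·π/2 = 25*π/2;  (2)²·∫sin(2x)² dx = 4·π/2 = 2*π.
  u² cross terms: 2·(-5)·(2)·∫cos(2x)·sin(2x) dx = -20·(0) = 0.
  So ∫_0^π u² dx = 25*π/2 + 2*π + 0 = 29*π/2.
  (u')² squared terms: (4)²·∫cos(2x)² dx = 16·π/2 = 8*π;  (10)²·∫sin(2x)² dx = 100·π/2 = 50*π.
  (u')² cross terms: 2·(4)·(10)·∫cos(2x)·sin(2x) dx = 80·(0) = 0.
  So ∫_0^π (u')² dx = 8*π + 50*π + 0 = 58*π.
||u||_{H^1}^2 = (29*π/2) + (58*π) = 145*π/2.


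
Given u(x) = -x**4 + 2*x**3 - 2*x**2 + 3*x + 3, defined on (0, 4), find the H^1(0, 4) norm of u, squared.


||u||_{H^1}^2 = 7132616/315

The H^1 norm (squared) on an interval (0, L) is
  ||u||_{H^1}^2 = ∫_0^L u(x)^2 dx + ∫_0^L u'(x)^2 dx.
Compute u'(x) = -4*x**3 + 6*x**2 - 4*x + 3.
Then u(x)^2 = x**8 - 4*x**7 + 8*x**6 - 14*x**5 + 10*x**4 - 3*x**2 + 18*x + 9 and u'(x)^2 = 16*x**6 - 48*x**5 + 68*x**4 - 72*x**3 + 52*x**2 - 24*x + 9.
Integrate each monomial from 0 to 4 using ∫_0^4 c·x^n dx = c·4^(n+1)/(n+1):
  ∫_0^4 u(x)^2 dx = ∫_0^4 (x^8 - 4*x^7 + 8*x^6 - 14*x^5 + 10*x^4 - 3*x^2 + 18*x + 9) dx. Term by term:
    ∫_0^4 x^8 dx = 262144/9;  ∫_0^4 -4*x^7 dx = -32768;  ∫_0^4 8*x^6 dx = 131072/7;
    ∫_0^4 -14*x^5 dx = -28672/3;  ∫_0^4 10*x^4 dx = 2048;  ∫_0^4 -3*x^2 dx = -64;
    ∫_0^4 18*x dx = 144;  ∫_0^4 9 dx = 36.
  Sum: 262144/9 − 32768 + 131072/7 − 28672/3 + 2048 − 64 + 144 + 36 = 484492/63.
  ∫_0^4 u'(x)^2 dx = ∫_0^4 (16*x^6 - 48*x^5 + 68*x^4 - 72*x^3 + 52*x^2 - 24*x + 9) dx. Term by term:
    ∫_0^4 16*x^6 dx = 262144/7;  ∫_0^4 -48*x^5 dx = -32768;  ∫_0^4 68*x^4 dx = 69632/5;
    ∫_0^4 -72*x^3 dx = -4608;  ∫_0^4 52*x^2 dx = 3328/3;  ∫_0^4 -24*x dx = -192;
    ∫_0^4 9 dx = 36.
  Sum: 262144/7 − 32768 + 69632/5 − 4608 + 3328/3 − 192 + 36 = 1570052/105.
Adding: ||u||_{H^1}^2 = 484492/63 + 1570052/105 = 7132616/315.


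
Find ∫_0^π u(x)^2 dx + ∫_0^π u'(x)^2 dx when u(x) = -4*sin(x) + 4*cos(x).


||u||_{H^1(0,π)}^2 = 32*π

u'(x) = -4*sin(x) - 4*cos(x).
Expand u² and (u')² and integrate term by term on (0, π), using: for integers n ≥ 1, ∫_0^π sin²(nx) dx = ∫_0^π cos²(nx) dx = π/2; for n ≠ n', ∫_0^π sin(nx)sin(n'x) dx = ∫_0^π cos(nx)cos(n'x) dx = 0; and by product-to-sum, ∫_0^π sin(nx)cos(n'x) dx = ½∫_0^π [sin((n+n')x) + sin((n−n')x)] dx, which is 0 when n+n' is even and 2n/(n²−n'²) when n+n' is odd (it need not vanish on (0, π)).
  u² squared terms: (-4)²·∫sin(x)² dx = 16·π/2 = 8*π;  (4)²·∫cos(x)² dx = 16·π/2 = 8*π.
  u² cross terms: 2·(-4)·(4)·∫sin(x)·cos(x) dx = -32·(0) = 0.
  So ∫_0^π u² dx = 8*π + 8*π + 0 = 16*π.
  (u')² squared terms: (-4)²·∫cos(x)² dx = 16·π/2 = 8*π;  (-4)²·∫sin(x)² dx = 16·π/2 = 8*π.
  (u')² cross terms: 2·(-4)·(-4)·∫cos(x)·sin(x) dx = 32·(0) = 0.
  So ∫_0^π (u')² dx = 8*π + 8*π + 0 = 16*π.
||u||_{H^1}^2 = (16*π) + (16*π) = 32*π.


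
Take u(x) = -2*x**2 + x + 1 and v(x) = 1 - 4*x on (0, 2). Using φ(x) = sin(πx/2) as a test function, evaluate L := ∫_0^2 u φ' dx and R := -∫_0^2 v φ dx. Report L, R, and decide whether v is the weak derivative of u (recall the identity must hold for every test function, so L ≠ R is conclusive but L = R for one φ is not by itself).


LHS = 12/π, RHS = 12/π. Yes, v = u' weakly.

u(x) = -2*x**2 + x + 1, classical derivative u'(x) = 1 - 4*x.
φ(x) = sin(πx/2), so φ'(x) = π*cos(π*x/2)/2.
Note φ(0) = φ(2) = 0, so the boundary term u·φ vanishes.
LHS = ∫_0^2 u(x) φ'(x) dx = ∫_0^2 (-π*x^2*cos(π*x/2) + π*x*cos(π*x/2)/2 + π*cos(π*x/2)/2) dx. Term by term:
  ∫_0^2 π*cos(π*x/2)/2 dx = 0;  ∫_0^2 π*x*cos(π*x/2)/2 dx = -4/π;  ∫_0^2 -π*x^2*cos(π*x/2) dx = 16/π.
Sum: 0 − 4/π + 16/π = 12/π.
So LHS = 12/π.
∫_0^2 v(x) φ(x) dx = ∫_0^2 (-4*x*sin(π*x/2) + sin(π*x/2)) dx. Term by term:
  ∫_0^2 -4*x*sin(π*x/2) dx = -16/π;  ∫_0^2 sin(π*x/2) dx = 4/π.
Sum: -16/π + 4/π = -12/π.
So RHS = -∫_0^2 v(x) φ(x) dx = 12/π.
LHS = RHS, so the identity holds for this test φ.
Moreover u is smooth here and v(x) = u'(x) = 1 - 4*x pointwise, so the identity holds for every test function. Hence v is the weak derivative of u.


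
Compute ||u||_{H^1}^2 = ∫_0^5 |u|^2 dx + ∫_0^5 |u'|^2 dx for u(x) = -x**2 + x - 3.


||u||_{H^1}^2 = 4175/6

The H^1 norm (squared) on an interval (0, L) is
  ||u||_{H^1}^2 = ∫_0^L u(x)^2 dx + ∫_0^L u'(x)^2 dx.
Compute u'(x) = 1 - 2*x.
Then u(x)^2 = x**4 - 2*x**3 + 7*x**2 - 6*x + 9 and u'(x)^2 = 4*x**2 - 4*x + 1.
Integrate each monomial from 0 to 5 using ∫_0^5 c·x^n dx = c·5^(n+1)/(n+1):
  ∫_0^5 u(x)^2 dx = ∫_0^5 (x^4 - 2*x^3 + 7*x^2 - 6*x + 9) dx. Term by term:
    ∫_0^5 x^4 dx = 625;  ∫_0^5 -2*x^3 dx = -625/2;  ∫_0^5 7*x^2 dx = 875/3;
    ∫_0^5 -6*x dx = -75;  ∫_0^5 9 dx = 45.
  Sum: 625 − 625/2 + 875/3 − 75 + 45 = 3445/6.
  ∫_0^5 u'(x)^2 dx = ∫_0^5 (4*x^2 - 4*x + 1) dx. Term by term:
    ∫_0^5 4*x^2 dx = 500/3;  ∫_0^5 -4*x dx = -50;  ∫_0^5 1 dx = 5.
  Sum: 500/3 − 50 + 5 = 365/3.
Adding: ||u||_{H^1}^2 = 3445/6 + 365/3 = 4175/6.


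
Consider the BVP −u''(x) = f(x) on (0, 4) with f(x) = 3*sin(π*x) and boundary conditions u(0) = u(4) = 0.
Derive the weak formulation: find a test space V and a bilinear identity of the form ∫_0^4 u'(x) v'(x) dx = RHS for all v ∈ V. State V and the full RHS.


V = H^1_0(0, 4) (so v(0) = v(4) = 0); weak form: ∫_0^4 u'v' dx = ∫_0^4 (3*sin(π*x)) v dx for all v ∈ V.

Multiply both sides by a test function v and integrate from 0 to 4:
  ∫_0^4 −u''(x) v(x) dx = ∫_0^4 f(x) v(x) dx.
Integrate the LHS by parts once:
  ∫_0^4 −u'' v dx = −[u'(x) v(x)]_0^4 + ∫_0^4 u'(x) v'(x) dx.
Thus ∫_0^4 u'(x) v'(x) dx = ∫_0^4 f(x) v(x) dx + [u'(x) v(x)]_0^4.
Choose V so that boundary terms are either known or forced to vanish.
u is Dirichlet: u(0) = u(4) = 0. Let V = H^1_0(0, 4); then v(0) = v(4) = 0, and [u' v]_0^4 = 0.
Weak formulation: find u (satisfying any essential BC) such that ∫_0^4 u'(x) v'(x) dx = ∫_0^4 f v dx for all v ∈ V.
Substituting f(x) = 3*sin(π*x), the right-hand side is ∫_0^4 (3*sin(π*x)) v dx.


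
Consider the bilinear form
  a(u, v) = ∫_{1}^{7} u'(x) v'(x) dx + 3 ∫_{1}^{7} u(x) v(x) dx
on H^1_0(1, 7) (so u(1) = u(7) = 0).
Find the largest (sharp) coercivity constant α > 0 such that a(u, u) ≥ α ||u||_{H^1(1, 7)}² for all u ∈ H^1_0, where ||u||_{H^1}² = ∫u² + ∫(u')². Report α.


α = 1

Coercivity of a(·,·) on H^1_0(1, 7) means a(u, u) ≥ α ||u||_{H^1}² for every u ∈ H^1_0.
The interval has length L = 6, and Poincaré/coercivity depend only on L. Here a(u, u) = ∫(u')² + (3)·∫u².
Here c = 3 ≥ 1, so a(u,u) = ∫(u')² + c∫u² ≥ ∫(u')² + ∫u² = ||u||_{H^1}², i.e. α = 1 works. No larger α is possible: a(u,u) ≥ α||u||_{H^1}² means (1−α)∫(u')² ≥ (α−c)∫u², and for the modes u_n = sin(nπ(x−x₀)/L) (x₀ the left endpoint) one has ∫u_n²/∫(u_n')² = (L/(nπ))² → 0, so a(u_n,u_n)/||u_n||_{H^1}² → 1. Hence the optimal constant is α = 1.
Therefore α = 1.


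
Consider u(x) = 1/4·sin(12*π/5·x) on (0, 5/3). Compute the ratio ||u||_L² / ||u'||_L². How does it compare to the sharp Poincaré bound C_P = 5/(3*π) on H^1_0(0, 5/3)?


||u||_L² / ||u'||_L² = 5/(12*π) < C_P = 5/(3*π).

u(x) = 1/4·sin(12*π/5·x), so u'(x) = 3*π*cos(12*π*x/5)/5.
Writing u(x) = A·sin(kπx/L) with A = 1/4 and k = 4, use ∫_0^L sin²(kπx/L) dx = L/2 and ∫_0^L cos²(kπx/L) dx = L/2.
u² = 1/16·sin²(12*π/5·x) and (u')² = 9*π^2/25·cos²(12*π/5·x), and each of sin², cos² integrates to L/2 = 5/6 over (0, 5/3).
∫_0^5/3 u² dx = 5/96, so ||u||_L² = sqrt(30)/24.
∫_0^5/3 (u')² dx = 3*π^2/10, so ||u'||_L² = sqrt(30)*π/10.
Ratio ||u||_L² / ||u'||_L² = 5/(12*π).
Sharp Poincaré constant on H^1_0(0, 5/3) is C_P = L/π = 5/(3*π), achieved by sin(3*π/5·x).
This is the k = 4 harmonic; the ratio L/(kπ) is strictly less than C_P = L/π, consistent with the sharp inequality ||u||_L² ≤ C_P ||u'||_L².


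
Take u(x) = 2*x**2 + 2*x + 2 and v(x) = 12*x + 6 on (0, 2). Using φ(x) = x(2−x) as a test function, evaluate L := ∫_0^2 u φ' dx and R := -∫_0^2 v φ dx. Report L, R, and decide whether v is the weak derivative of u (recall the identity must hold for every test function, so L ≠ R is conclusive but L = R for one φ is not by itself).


LHS = -8, RHS = -24. No, v is not the weak derivative of u.

u(x) = 2*x**2 + 2*x + 2, classical derivative u'(x) = 4*x + 2.
φ(x) = x(2−x), so φ'(x) = 2 - 2*x.
Note φ(0) = φ(2) = 0, so the boundary term u·φ vanishes.
LHS = ∫_0^2 u(x) φ'(x) dx = ∫_0^2 (4 - 4*x^3) dx. Term by term:
  ∫_0^2 -4*x^3 dx = -16;  ∫_0^2 4 dx = 8.
Sum: -16 + 8 = -8.
So LHS = -8.
∫_0^2 v(x) φ(x) dx = ∫_0^2 (-12*x^3 + 18*x^2 + 12*x) dx. Term by term:
  ∫_0^2 -12*x^3 dx = -48;  ∫_0^2 18*x^2 dx = 48;  ∫_0^2 12*x dx = 24.
Sum: -48 + 48 + 24 = 24.
So RHS = -∫_0^2 v(x) φ(x) dx = -24.
LHS − RHS = 16 ≠ 0, so the identity fails.
(For a valid weak derivative the identity must hold for EVERY test function, in particular this one. The failure shows v is NOT the weak derivative of u.)
Correct weak derivative would be u'(x) = 4*x + 2.


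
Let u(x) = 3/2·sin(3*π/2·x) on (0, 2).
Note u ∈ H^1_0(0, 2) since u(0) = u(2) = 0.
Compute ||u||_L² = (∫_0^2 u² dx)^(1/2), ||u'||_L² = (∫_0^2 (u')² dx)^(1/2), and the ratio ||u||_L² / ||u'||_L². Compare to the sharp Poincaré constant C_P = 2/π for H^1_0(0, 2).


||u||_L² / ||u'||_L² = 2/(3*π) < C_P = 2/π.

u(x) = 3/2·sin(3*π/2·x), so u'(x) = 9*π*cos(3*π*x/2)/4.
Writing u(x) = A·sin(kπx/L) with A = 3/2 and k = 3, use ∫_0^L sin²(kπx/L) dx = L/2 and ∫_0^L cos²(kπx/L) dx = L/2.
u² = 9/4·sin²(3*π/2·x) and (u')² = 81*π^2/16·cos²(3*π/2·x), and each of sin², cos² integrates to L/2 = 1 over (0, 2).
∫_0^2 u² dx = 9/4, so ||u||_L² = 3/2.
∫_0^2 (u')² dx = 81*π^2/16, so ||u'||_L² = 9*π/4.
Ratio ||u||_L² / ||u'||_L² = 2/(3*π).
Sharp Poincaré constant on H^1_0(0, 2) is C_P = L/π = 2/π, achieved by sin(π/2·x).
This is the k = 3 harmonic; the ratio L/(kπ) is strictly less than C_P = L/π, consistent with the sharp inequality ||u||_L² ≤ C_P ||u'||_L².


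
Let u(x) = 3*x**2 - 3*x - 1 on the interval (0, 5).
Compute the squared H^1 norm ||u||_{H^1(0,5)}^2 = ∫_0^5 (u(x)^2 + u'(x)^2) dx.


||u||_{H^1}^2 = 8225/2

The H^1 norm (squared) on an interval (0, L) is
  ||u||_{H^1}^2 = ∫_0^L u(x)^2 dx + ∫_0^L u'(x)^2 dx.
Compute u'(x) = 6*x - 3.
Then u(x)^2 = 9*x**4 - 18*x**3 + 3*x**2 + 6*x + 1 and u'(x)^2 = 36*x**2 - 36*x + 9.
Integrate each monomial from 0 to 5 using ∫_0^5 c·x^n dx = c·5^(n+1)/(n+1):
  ∫_0^5 u(x)^2 dx = ∫_0^5 (9*x^4 - 18*x^3 + 3*x^2 + 6*x + 1) dx. Term by term:
    ∫_0^5 9*x^4 dx = 5625;  ∫_0^5 -18*x^3 dx = -5625/2;  ∫_0^5 3*x^2 dx = 125;
    ∫_0^5 6*x dx = 75;  ∫_0^5 1 dx = 5.
  Sum: 5625 − 5625/2 + 125 + 75 + 5 = 6035/2.
  ∫_0^5 u'(x)^2 dx = ∫_0^5 (36*x^2 - 36*x + 9) dx. Term by term:
    ∫_0^5 36*x^2 dx = 1500;  ∫_0^5 -36*x dx = -450;  ∫_0^5 9 dx = 45.
  Sum: 1500 − 450 + 45 = 1095.
Adding: ||u||_{H^1}^2 = 6035/2 + 1095 = 8225/2.


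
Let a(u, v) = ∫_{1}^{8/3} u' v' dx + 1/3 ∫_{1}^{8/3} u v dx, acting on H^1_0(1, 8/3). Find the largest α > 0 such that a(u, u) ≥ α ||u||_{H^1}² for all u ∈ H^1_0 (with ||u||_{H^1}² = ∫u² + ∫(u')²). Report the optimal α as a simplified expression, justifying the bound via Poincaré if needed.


α = (25 + 27*π^2)/(3*(25 + 9*π^2))

Coercivity of a(·,·) on H^1_0(1, 8/3) means a(u, u) ≥ α ||u||_{H^1}² for every u ∈ H^1_0.
The interval has length L = 5/3, and Poincaré/coercivity depend only on L. Here a(u, u) = ∫(u')² + (1/3)·∫u².
Here 0 < c = 1/3 < 1. The condition a(u,u) ≥ α||u||_{H^1}² reads (1−α)∫(u')² ≥ (α−c)∫u². Any admissible α is ≤ 1 (rapidly oscillating u have ∫u²/∫(u')² → 0), and α = 1 would force 0 ≥ (1−c)∫u², impossible since c < 1; so 1−α > 0. By the sharp Poincaré inequality on H^1_0 of an interval of length L, ∫(u')² ≥ (π/L)²∫u² with equality for the first sine mode sin(π(x−x₀)/L) (x₀ the left endpoint), so the inequality holds for all u iff (1−α)(π/L)² ≥ α − c, i.e. α ≤ ((π/L)² + c)/((π/L)² + 1) = (1 + c(L/π)²)/(1 + (L/π)²). With (π/L)² = 9*π^2/25 and c = 1/3, the largest admissible constant is α = ((π/L)² + c)/((π/L)² + 1).
Simplifying, α = (25 + 27*π^2)/(3*(25 + 9*π^2)).


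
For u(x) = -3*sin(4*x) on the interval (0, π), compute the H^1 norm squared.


||u||_{H^1(0,π)}^2 = 153*π/2

u'(x) = -12*cos(4*x).
Expand u² and (u')² and integrate term by term on (0, π), using: for integers n ≥ 1, ∫_0^π sin²(nx) dx = ∫_0^π cos²(nx) dx = π/2; for n ≠ n', ∫_0^π sin(nx)sin(n'x) dx = ∫_0^π cos(nx)cos(n'x) dx = 0; and by product-to-sum, ∫_0^π sin(nx)cos(n'x) dx = ½∫_0^π [sin((n+n')x) + sin((n−n')x)] dx, which is 0 when n+n' is even and 2n/(n²−n'²) when n+n' is odd (it need not vanish on (0, π)).
  u² squared terms: (-3)²·∫sin(4x)² dx = 9·π/2 = 9*π/2.
  So ∫_0^π u² dx = 9*π/2.
  (u')² squared terms: (-12)²·∫cos(4x)² dx = 144·π/2 = 72*π.
  So ∫_0^π (u')² dx = 72*π.
||u||_{H^1}^2 = (9*π/2) + (72*π) = 153*π/2.


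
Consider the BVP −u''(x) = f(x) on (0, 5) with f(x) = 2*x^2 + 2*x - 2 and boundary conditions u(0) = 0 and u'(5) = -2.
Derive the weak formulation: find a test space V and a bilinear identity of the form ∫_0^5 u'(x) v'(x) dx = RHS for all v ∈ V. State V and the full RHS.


V = {v ∈ H^1(0, 5) : v(0) = 0} (test functions vanish at x = 0 where u is specified); weak form: ∫_0^5 u'v' dx = ∫_0^5 (2*x^2 + 2*x - 2) v dx − 2·v(5) for all v ∈ V.

Multiply both sides by a test function v and integrate from 0 to 5:
  ∫_0^5 −u''(x) v(x) dx = ∫_0^5 f(x) v(x) dx.
Integrate the LHS by parts once:
  ∫_0^5 −u'' v dx = −[u'(x) v(x)]_0^5 + ∫_0^5 u'(x) v'(x) dx.
Thus ∫_0^5 u'(x) v'(x) dx = ∫_0^5 f(x) v(x) dx + [u'(x) v(x)]_0^5.
Choose V so that boundary terms are either known or forced to vanish.
Mixed BC: u(0) = 0 (Dirichlet) and u'(5) = -2 (Neumann). Define V = {v ∈ H^1(0, 5) : v(0) = 0}. Then [u' v]_0^5 = u'(5)·v(5) − u'(0)·0 = − 2·v(5).
Weak formulation: find u (satisfying any essential BC) such that ∫_0^5 u'(x) v'(x) dx = ∫_0^5 f v dx − 2·v(5) for all v ∈ V (Dirichlet at 0 absorbed into V; Neumann datum at x = 5 contributes the boundary term).
Substituting f(x) = 2*x^2 + 2*x - 2, the right-hand side is ∫_0^5 (2*x^2 + 2*x - 2) v dx − 2·v(5).


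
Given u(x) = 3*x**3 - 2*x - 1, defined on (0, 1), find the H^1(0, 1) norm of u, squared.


||u||_{H^1}^2 = 2083/210

The H^1 norm (squared) on an interval (0, L) is
  ||u||_{H^1}^2 = ∫_0^L u(x)^2 dx + ∫_0^L u'(x)^2 dx.
Compute u'(x) = 9*x**2 - 2.
Then u(x)^2 = 9*x**6 - 12*x**4 - 6*x**3 + 4*x**2 + 4*x + 1 and u'(x)^2 = 81*x**4 - 36*x**2 + 4.
Integrate each monomial from 0 to 1 using ∫_0^1 c·x^n dx = c·1^(n+1)/(n+1):
  ∫_0^1 u(x)^2 dx = ∫_0^1 (9*x^6 - 12*x^4 - 6*x^3 + 4*x^2 + 4*x + 1) dx. Term by term:
    ∫_0^1 9*x^6 dx = 9/7;  ∫_0^1 -12*x^4 dx = -12/5;  ∫_0^1 -6*x^3 dx = -3/2;
    ∫_0^1 4*x^2 dx = 4/3;  ∫_0^1 4*x dx = 2;  ∫_0^1 1 dx = 1.
  Sum: 9/7 − 12/5 − 3/2 + 4/3 + 2 + 1 = 361/210.
  ∫_0^1 u'(x)^2 dx = ∫_0^1 (81*x^4 - 36*x^2 + 4) dx. Term by term:
    ∫_0^1 81*x^4 dx = 81/5;  ∫_0^1 -36*x^2 dx = -12;  ∫_0^1 4 dx = 4.
  Sum: 81/5 − 12 + 4 = 41/5.
Adding: ||u||_{H^1}^2 = 361/210 + 41/5 = 2083/210.


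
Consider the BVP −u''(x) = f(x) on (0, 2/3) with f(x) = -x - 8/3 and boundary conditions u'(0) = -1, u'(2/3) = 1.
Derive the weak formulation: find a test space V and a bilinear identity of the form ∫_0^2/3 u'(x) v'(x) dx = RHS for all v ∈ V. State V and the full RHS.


V = H^1(0, 2/3) (v unrestricted at boundary; u is determined up to an additive constant); weak form: ∫_0^2/3 u'v' dx = ∫_0^2/3 (-x - 8/3) v dx + v(2/3) + v(0) for all v ∈ V.

Multiply both sides by a test function v and integrate from 0 to 2/3:
  ∫_0^2/3 −u''(x) v(x) dx = ∫_0^2/3 f(x) v(x) dx.
Integrate the LHS by parts once:
  ∫_0^2/3 −u'' v dx = −[u'(x) v(x)]_0^2/3 + ∫_0^2/3 u'(x) v'(x) dx.
Thus ∫_0^2/3 u'(x) v'(x) dx = ∫_0^2/3 f(x) v(x) dx + [u'(x) v(x)]_0^2/3.
Choose V so that boundary terms are either known or forced to vanish.
u has inhomogeneous Neumann u'(0) = -1, u'(2/3) = 1. [u' v]_0^2/3 = (1)·v(2/3) − (-1)·v(0) = v(2/3) + v(0). Take V = H^1(0, 2/3); boundary term becomes part of RHS.
Weak formulation: find u (satisfying any essential BC) such that ∫_0^2/3 u'(x) v'(x) dx = ∫_0^2/3 f v dx + v(2/3) + v(0) for all v ∈ V (Neumann data are natural BCs: they enter the RHS as boundary terms).
Substituting f(x) = -x - 8/3, the right-hand side is ∫_0^2/3 (-x - 8/3) v dx + v(2/3) + v(0).
Compatibility check (pure Neumann): taking v ≡ 1 ∈ V gives 0 = ∫_0^2/3 f dx + (1) − (-1), i.e. ∫_0^2/3 f dx must equal u'(0) − u'(2/3) = -2. Indeed ∫_0^2/3 (-x - 8/3) dx = -2, so the data are compatible. The solution is then unique only up to an additive constant (fix it e.g. by requiring ∫_0^2/3 u dx = 0).


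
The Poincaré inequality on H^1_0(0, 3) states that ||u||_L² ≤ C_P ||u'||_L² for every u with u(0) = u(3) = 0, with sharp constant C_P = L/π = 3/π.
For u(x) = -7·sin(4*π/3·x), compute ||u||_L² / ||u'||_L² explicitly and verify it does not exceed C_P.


||u||_L² / ||u'||_L² = 3/(4*π) < C_P = 3/π.

u(x) = -7·sin(4*π/3·x), so u'(x) = -28*π*cos(4*π*x/3)/3.
Writing u(x) = A·sin(kπx/L) with A = -7 and k = 4, use ∫_0^L sin²(kπx/L) dx = L/2 and ∫_0^L cos²(kπx/L) dx = L/2.
u² = 49·sin²(4*π/3·x) and (u')² = 784*π^2/9·cos²(4*π/3·x), and each of sin², cos² integrates to L/2 = 3/2 over (0, 3).
∫_0^3 u² dx = 147/2, so ||u||_L² = 7*sqrt(6)/2.
∫_0^3 (u')² dx = 392*π^2/3, so ||u'||_L² = 14*sqrt(6)*π/3.
Ratio ||u||_L² / ||u'||_L² = 3/(4*π).
Sharp Poincaré constant on H^1_0(0, 3) is C_P = L/π = 3/π, achieved by sin(π/3·x).
This is the k = 4 harmonic; the ratio L/(kπ) is strictly less than C_P = L/π, consistent with the sharp inequality ||u||_L² ≤ C_P ||u'||_L².


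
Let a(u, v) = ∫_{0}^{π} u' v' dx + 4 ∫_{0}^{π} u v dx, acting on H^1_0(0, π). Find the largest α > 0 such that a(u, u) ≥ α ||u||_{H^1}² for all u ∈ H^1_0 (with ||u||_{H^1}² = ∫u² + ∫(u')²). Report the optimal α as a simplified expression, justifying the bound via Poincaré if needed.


α = 1

Coercivity of a(·,·) on H^1_0(0, π) means a(u, u) ≥ α ||u||_{H^1}² for every u ∈ H^1_0.
The interval has length L = π, and Poincaré/coercivity depend only on L. Here a(u, u) = ∫(u')² + (4)·∫u².
Here c = 4 ≥ 1, so a(u,u) = ∫(u')² + c∫u² ≥ ∫(u')² + ∫u² = ||u||_{H^1}², i.e. α = 1 works. No larger α is possible: a(u,u) ≥ α||u||_{H^1}² means (1−α)∫(u')² ≥ (α−c)∫u², and for the modes u_n = sin(nπ(x−x₀)/L) (x₀ the left endpoint) one has ∫u_n²/∫(u_n')² = (L/(nπ))² → 0, so a(u_n,u_n)/||u_n||_{H^1}² → 1. Hence the optimal constant is α = 1.
Therefore α = 1.


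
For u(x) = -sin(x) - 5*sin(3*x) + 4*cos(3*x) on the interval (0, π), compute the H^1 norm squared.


||u||_{H^1(0,π)}^2 = 206*π

u'(x) = -12*sin(3*x) - cos(x) - 15*cos(3*x).
Expand u² and (u')² and integrate term by term on (0, π), using: for integers n ≥ 1, ∫_0^π sin²(nx) dx = ∫_0^π cos²(nx) dx = π/2; for n ≠ n', ∫_0^π sin(nx)sin(n'x) dx = ∫_0^π cos(nx)cos(n'x) dx = 0; and by product-to-sum, ∫_0^π sin(nx)cos(n'x) dx = ½∫_0^π [sin((n+n')x) + sin((n−n')x)] dx, which is 0 when n+n' is even and 2n/(n²−n'²) when n+n' is odd (it need not vanish on (0, π)).
  u² squared terms: (-1)²·∫sin(x)² dx = 1·π/2 = π/2;  (-5)²·∫sin(3x)² dx = 25·π/2 = 25*π/2;  (4)²·∫cos(3x)² dx = 16·π/2 = 8*π.
  u² cross terms: 2·(-1)·(-5)·∫sin(x)·sin(3x) dx = 10·(0) = 0;  2·(-1)·(4)·∫sin(x)·cos(3x) dx = -8·(0) = 0;  2·(-5)·(4)·∫sin(3x)·cos(3x) dx = -40·(0) = 0.
  So ∫_0^π u² dx = π/2 + 25*π/2 + 8*π + 0 + 0 + 0 = 21*π.
  (u')² squared terms: (-1)²·∫cos(x)² dx = 1·π/2 = π/2;  (-15)²·∫cos(3x)² dx = 225·π/2 = 225*π/2;  (-12)²·∫sin(3x)² dx = 144·π/2 = 72*π.
  (u')² cross terms: 2·(-1)·(-15)·∫cos(x)·cos(3x) dx = 30·(0) = 0;  2·(-1)·(-12)·∫cos(x)·sin(3x) dx = 24·(0) = 0;  2·(-15)·(-12)·∫cos(3x)·sin(3x) dx = 360·(0) = 0.
  So ∫_0^π (u')² dx = π/2 + 225*π/2 + 72*π + 0 + 0 + 0 = 185*π.
||u||_{H^1}^2 = (21*π) + (185*π) = 206*π.


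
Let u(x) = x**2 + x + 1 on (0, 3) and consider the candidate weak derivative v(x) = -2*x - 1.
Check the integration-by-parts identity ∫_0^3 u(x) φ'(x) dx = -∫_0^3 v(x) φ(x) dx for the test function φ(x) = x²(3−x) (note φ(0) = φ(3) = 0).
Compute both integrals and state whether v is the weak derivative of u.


LHS = -621/20, RHS = 621/20. No, v is not the weak derivative of u.

u(x) = x**2 + x + 1, classical derivative u'(x) = 2*x + 1.
φ(x) = x²(3−x), so φ'(x) = 3*x*(2 - x).
Note φ(0) = φ(3) = 0, so the boundary term u·φ vanishes.
LHS = ∫_0^3 u(x) φ'(x) dx = ∫_0^3 (-3*x^4 + 3*x^3 + 3*x^2 + 6*x) dx. Term by term:
  ∫_0^3 -3*x^4 dx = -729/5;  ∫_0^3 3*x^3 dx = 243/4;  ∫_0^3 3*x^2 dx = 27;
  ∫_0^3 6*x dx = 27.
Sum: -729/5 + 243/4 + 27 + 27 = -621/20.
So LHS = -621/20.
∫_0^3 v(x) φ(x) dx = ∫_0^3 (2*x^4 - 5*x^3 - 3*x^2) dx. Term by term:
  ∫_0^3 2*x^4 dx = 486/5;  ∫_0^3 -5*x^3 dx = -405/4;  ∫_0^3 -3*x^2 dx = -27.
Sum: 486/5 − 405/4 − 27 = -621/20.
So RHS = -∫_0^3 v(x) φ(x) dx = 621/20.
LHS − RHS = -621/10 ≠ 0, so the identity fails.
(For a valid weak derivative the identity must hold for EVERY test function, in particular this one. The failure shows v is NOT the weak derivative of u.)
Correct weak derivative would be u'(x) = 2*x + 1.


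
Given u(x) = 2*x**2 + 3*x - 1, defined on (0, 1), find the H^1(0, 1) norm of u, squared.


||u||_{H^1}^2 = 149/5

The H^1 norm (squared) on an interval (0, L) is
  ||u||_{H^1}^2 = ∫_0^L u(x)^2 dx + ∫_0^L u'(x)^2 dx.
Compute u'(x) = 4*x + 3.
Then u(x)^2 = 4*x**4 + 12*x**3 + 5*x**2 - 6*x + 1 and u'(x)^2 = 16*x**2 + 24*x + 9.
Integrate each monomial from 0 to 1 using ∫_0^1 c·x^n dx = c·1^(n+1)/(n+1):
  ∫_0^1 u(x)^2 dx = ∫_0^1 (4*x^4 + 12*x^3 + 5*x^2 - 6*x + 1) dx. Term by term:
    ∫_0^1 4*x^4 dx = 4/5;  ∫_0^1 12*x^3 dx = 3;  ∫_0^1 5*x^2 dx = 5/3;
    ∫_0^1 -6*x dx = -3;  ∫_0^1 1 dx = 1.
  Sum: 4/5 + 3 + 5/3 − 3 + 1 = 52/15.
  ∫_0^1 u'(x)^2 dx = ∫_0^1 (16*x^2 + 24*x + 9) dx. Term by term:
    ∫_0^1 16*x^2 dx = 16/3;  ∫_0^1 24*x dx = 12;  ∫_0^1 9 dx = 9.
  Sum: 16/3 + 12 + 9 = 79/3.
Adding: ||u||_{H^1}^2 = 52/15 + 79/3 = 149/5.


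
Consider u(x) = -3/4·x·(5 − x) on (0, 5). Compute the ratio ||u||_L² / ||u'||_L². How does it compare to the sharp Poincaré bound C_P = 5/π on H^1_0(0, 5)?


||u||_L² / ||u'||_L² = sqrt(10)/2 < C_P = 5/π.

u(x) = -3/4·x·(5 − x), so u'(x) = 3*x/2 - 15/4.
u(x) = -3/4·x·(5 − x) vanishes at x = 0 and x = 5, so u ∈ H^1_0(0, 5). Differentiate via the product rule and integrate the resulting polynomials term by term.
  ∫_0^5 u² dx = ∫_0^5 (9*x^4/16 - 45*x^3/8 + 225*x^2/16) dx. Term by term:
    ∫_0^5 9*x^4/16 dx = 5625/16;  ∫_0^5 -45*x^3/8 dx = -28125/32;  ∫_0^5 225*x^2/16 dx = 9375/16.
  Sum: 5625/16 − 28125/32 + 9375/16 = 1875/32.
  ∫_0^5 (u')² dx = ∫_0^5 (9*x^2/4 - 45*x/4 + 225/16) dx. Term by term:
    ∫_0^5 9*x^2/4 dx = 375/4;  ∫_0^5 -45*x/4 dx = -1125/8;  ∫_0^5 225/16 dx = 1125/16.
  Sum: 375/4 − 1125/8 + 1125/16 = 375/16.
∫_0^5 u² dx = 1875/32, so ||u||_L² = 25*sqrt(6)/8.
∫_0^5 (u')² dx = 375/16, so ||u'||_L² = 5*sqrt(15)/4.
Ratio ||u||_L² / ||u'||_L² = sqrt(10)/2.
Sharp Poincaré constant on H^1_0(0, 5) is C_P = L/π = 5/π, achieved by sin(π/5·x).
A polynomial bump cannot attain the sharp Poincaré constant (only the first sine eigenfunction does), so the ratio is strictly less than C_P, consistent with ||u||_L² ≤ C_P ||u'||_L².
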